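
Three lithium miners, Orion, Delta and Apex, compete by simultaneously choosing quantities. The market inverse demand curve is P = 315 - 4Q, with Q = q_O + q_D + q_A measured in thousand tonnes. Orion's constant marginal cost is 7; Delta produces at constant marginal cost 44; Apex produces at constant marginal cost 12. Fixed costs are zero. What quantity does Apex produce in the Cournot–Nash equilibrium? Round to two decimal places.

Orion's profit: π_O = (315 - 4Q)q_O - (7q_O). Setting ∂π_O/∂q_O = 0: 308 - 8q_O - 4(q_D + q_A) = 0.
Delta's first-order condition: 271 - 8q_D - 4(q_O + q_A) = 0.
Apex's first-order condition: 303 - 8q_A - 4(q_O + q_D) = 0.
Adding the 3 conditions: 882 − 8Q − 8Q = 0, i.e. Q = 441/8.
Back-substituting: q_O = (308 − 441/2)/4 = 175/8, q_D = (271 − 441/2)/4 = 101/8, q_A = (303 − 441/2)/4 = 165/8.

20.63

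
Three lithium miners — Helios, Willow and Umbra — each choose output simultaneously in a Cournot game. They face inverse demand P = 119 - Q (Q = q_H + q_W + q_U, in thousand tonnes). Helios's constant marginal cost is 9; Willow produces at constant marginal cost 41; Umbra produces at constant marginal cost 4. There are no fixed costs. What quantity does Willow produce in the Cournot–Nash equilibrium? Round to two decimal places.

2.25

Helios's profit: π_H = (119 - Q)q_H - (9q_H). Setting ∂π_H/∂q_H = 0: 110 - 2q_H - (q_W + q_U) = 0.
Willow's profit: π_W = (119 - Q)q_W - (41q_W). Setting ∂π_W/∂q_W = 0: 78 - 2q_W - (q_H + q_U) = 0.
Umbra's profit: π_U = (119 - Q)q_U - (4q_U). Setting ∂π_U/∂q_U = 0: 115 - 2q_U - (q_H + q_W) = 0.
Summing all 3 equations gives 303 − 4Q = 0, hence Q = 303/4.
Back-substituting: q_H = (110 − 303/4) = 137/4, q_W = (78 − 303/4) = 9/4, q_U = (115 − 303/4) = 157/4.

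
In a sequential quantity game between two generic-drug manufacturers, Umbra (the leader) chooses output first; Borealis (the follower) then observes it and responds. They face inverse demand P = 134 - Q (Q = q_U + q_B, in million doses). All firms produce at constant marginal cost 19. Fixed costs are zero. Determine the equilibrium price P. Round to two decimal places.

47.75

Solve by backward induction. Given q_U, the follower Borealis maximises π_B = (134 - q_U - q_B)q_B - 19q_B.
Setting the follower's marginal profit to zero, 115 - q_U - 2q_B = 0, i.e. q_B = (115 - q_U)/2.
The leader anticipates this reaction. Substituting into P = 134 - Q gives P = 153/2 - (1/2)q_U, so π_U = (153/2 - (1/2)q_U)q_U - 19q_U.
The leader's first-order condition 115/2 - q_U = 0 yields q_U = 115/2.
Then q_B = (115 - 115/2)/2 = 115/4.
Total output Q = 345/4, so price P = 134 - 345/4 = 191/4.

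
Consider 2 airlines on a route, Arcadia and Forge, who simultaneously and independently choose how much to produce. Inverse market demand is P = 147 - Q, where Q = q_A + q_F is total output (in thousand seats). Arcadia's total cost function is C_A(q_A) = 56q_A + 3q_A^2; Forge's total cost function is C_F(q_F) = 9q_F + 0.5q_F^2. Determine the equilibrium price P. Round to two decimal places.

97.09

Arcadia's profit: π_A = (147 - Q)q_A - (56q_A + 3q_A²). Setting ∂π_A/∂q_A = 0: 91 - 8q_A - (q_F) = 0.
Forge's first-order condition: 138 - 3q_F - (q_A) = 0.
So q_A = (91 - q_F)/8 and q_F = (138 - q_A)/3.
Substituting one into the other gives q_A = 135/23 and q_F = 1013/23.
Total output Q = 1148/23, so price P = 147 - 1148/23 = 97.0870.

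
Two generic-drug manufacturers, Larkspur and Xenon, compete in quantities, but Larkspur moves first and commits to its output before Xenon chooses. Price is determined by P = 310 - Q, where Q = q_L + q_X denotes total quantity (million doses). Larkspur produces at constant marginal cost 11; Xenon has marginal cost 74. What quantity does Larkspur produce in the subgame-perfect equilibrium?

The follower Xenon best-responds to any q_L: π_X = (310 - Q)q_X - 74q_X.
Setting the follower's marginal profit to zero, 236 - q_L - 2q_X = 0, i.e. q_X = (236 - q_L)/2.
Larkspur substitutes q_X(q_L) into its own profit: π_L = q_L(310 - q_L - (236 - q_L)/2) - 11q_L = (192 - (1/2)q_L)q_L - 11q_L.
Maximising: ∂π_L/∂q_L = 181 - q_L = 0, giving q_L = 181.
Then q_X = (236 - 181)/2 = 55/2.

181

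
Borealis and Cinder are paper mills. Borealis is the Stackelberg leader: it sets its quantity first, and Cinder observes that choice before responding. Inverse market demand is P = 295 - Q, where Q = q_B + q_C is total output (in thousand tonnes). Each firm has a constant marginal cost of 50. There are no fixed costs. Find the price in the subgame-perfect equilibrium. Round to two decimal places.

Solve by backward induction. Given q_B, the follower Cinder maximises π_C = (295 - q_B - q_C)q_C - 50q_C.
∂π_C/∂q_C = 245 - q_B - 2q_C = 0 gives the reaction function q_C = (245 - q_B)/2.
The leader anticipates this reaction. Substituting into P = 295 - Q gives P = 345/2 - (1/2)q_B, so π_B = (345/2 - (1/2)q_B)q_B - 50q_B.
The leader's first-order condition 245/2 - q_B = 0 yields q_B = 245/2.
Then q_C = (245 - 245/2)/2 = 245/4.
Total output Q = 735/4, so price P = 295 - 735/4 = 445/4.

111.25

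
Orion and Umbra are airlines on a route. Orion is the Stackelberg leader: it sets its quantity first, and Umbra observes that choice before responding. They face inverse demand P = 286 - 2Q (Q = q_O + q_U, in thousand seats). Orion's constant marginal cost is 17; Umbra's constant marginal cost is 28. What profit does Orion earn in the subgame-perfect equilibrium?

The follower Umbra best-responds to any q_O: π_U = (286 - 2Q)q_U - 28q_U.
∂π_U/∂q_U = 258 - 2q_O - 4q_U = 0 gives the reaction function q_U = (258 - 2q_O)/4.
The leader anticipates this reaction. Substituting into P = 286 - 2Q gives P = 157 - q_O, so π_O = (157 - q_O)q_O - 17q_O.
The leader's first-order condition 140 - 2q_O = 0 yields q_O = 70.
Then q_U = (258 - 2·70)/4 = 59/2.
Price P = 286 - 2·(199/2) = 87.
Orion's profit: (87 - 17)·70 = 4900.

4900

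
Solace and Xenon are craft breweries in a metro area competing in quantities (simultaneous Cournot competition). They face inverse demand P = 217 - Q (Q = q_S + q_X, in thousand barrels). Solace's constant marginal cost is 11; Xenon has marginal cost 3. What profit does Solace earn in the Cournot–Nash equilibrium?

Solace's profit: π_S = (217 - Q)q_S - (11q_S). Setting ∂π_S/∂q_S = 0: 206 - 2q_S - (q_X) = 0.
Xenon's profit: π_X = (217 - Q)q_X - (3q_X). Setting ∂π_X/∂q_X = 0: 214 - 2q_X - (q_S) = 0.
Rearranging gives the reaction functions q_S = (206 - q_X)/2 and q_X = (214 - q_S)/2.
Substituting one into the other gives q_S = 66 and q_X = 74.
Price P = 217 - 140 = 77.
Solace's profit: (77 - 11)·66 = 4356.

4356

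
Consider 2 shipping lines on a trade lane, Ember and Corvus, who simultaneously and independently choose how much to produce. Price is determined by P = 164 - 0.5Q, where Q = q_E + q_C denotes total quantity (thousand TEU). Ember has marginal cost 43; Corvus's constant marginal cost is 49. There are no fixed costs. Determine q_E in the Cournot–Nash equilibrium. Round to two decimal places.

84.67

Ember's profit: π_E = (164 - 0.5Q)q_E - (43q_E). Setting ∂π_E/∂q_E = 0: 121 - q_E - (1/2)(q_C) = 0.
Corvus's first-order condition: 115 - q_C - (1/2)(q_E) = 0.
So q_E = (121 - (1/2)q_C) and q_C = (115 - (1/2)q_E).
Substituting one into the other gives q_E = 254/3 and q_C = 218/3.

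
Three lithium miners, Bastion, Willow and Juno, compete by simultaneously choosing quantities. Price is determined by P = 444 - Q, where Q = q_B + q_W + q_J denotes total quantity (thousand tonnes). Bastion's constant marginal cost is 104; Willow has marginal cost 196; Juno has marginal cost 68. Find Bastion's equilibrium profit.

9801

Bastion's profit: π_B = (444 - Q)q_B - (104q_B). Setting ∂π_B/∂q_B = 0: 340 - 2q_B - (q_W + q_J) = 0.
Willow's first-order condition: 248 - 2q_W - (q_B + q_J) = 0.
Juno's profit: π_J = (444 - Q)q_J - (68q_J). Setting ∂π_J/∂q_J = 0: 376 - 2q_J - (q_B + q_W) = 0.
Summing all 3 equations gives 964 − 4Q = 0, hence Q = 241.
Back-substituting: q_B = (340 − 241) = 99, q_W = (248 − 241) = 7, q_J = (376 − 241) = 135.
Price P = 444 - 241 = 203.
Bastion's profit: (203 - 104)·99 = 9801.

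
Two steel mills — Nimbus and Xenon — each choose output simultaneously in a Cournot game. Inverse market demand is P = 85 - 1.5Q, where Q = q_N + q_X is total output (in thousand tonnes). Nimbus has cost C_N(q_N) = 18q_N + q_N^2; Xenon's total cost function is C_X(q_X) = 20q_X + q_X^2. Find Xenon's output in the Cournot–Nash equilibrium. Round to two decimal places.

Nimbus's profit: π_N = (85 - 1.5Q)q_N - (18q_N + q_N²). Setting ∂π_N/∂q_N = 0: 67 - 5q_N - (3/2)(q_X) = 0.
Xenon's first-order condition: 65 - 5q_X - (3/2)(q_N) = 0.
Rearranging gives the reaction functions q_N = (67 - (3/2)q_X)/5 and q_X = (65 - (3/2)q_N)/5.
Solving the pair: q_N = 950/91, q_X = 898/91.

9.87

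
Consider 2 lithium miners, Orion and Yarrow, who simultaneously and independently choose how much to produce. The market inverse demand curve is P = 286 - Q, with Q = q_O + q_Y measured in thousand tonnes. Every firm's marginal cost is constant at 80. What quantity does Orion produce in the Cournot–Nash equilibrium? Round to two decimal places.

68.67

A representative firm's profit is π_i = q_i(286 - Q) - 80q_i.
First-order condition (treating rivals' output as given): 206 - 2q_i - q_j = 0.
By symmetry each firm produces the same amount; substituting q_j = q_i yields q_i = 206/3.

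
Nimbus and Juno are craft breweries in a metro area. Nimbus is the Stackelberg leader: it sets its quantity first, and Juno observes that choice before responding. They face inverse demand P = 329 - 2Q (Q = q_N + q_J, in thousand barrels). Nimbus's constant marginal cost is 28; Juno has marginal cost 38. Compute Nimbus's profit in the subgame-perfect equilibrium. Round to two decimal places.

The follower Juno best-responds to any q_N: π_J = (329 - 2Q)q_J - 38q_J.
Setting the follower's marginal profit to zero, 291 - 2q_N - 4q_J = 0, i.e. q_J = (291 - 2q_N)/4.
Nimbus substitutes q_J(q_N) into its own profit: π_N = q_N(329 - 2q_N - (291 - 2q_N)/2) - 28q_N = (367/2 - q_N)q_N - 28q_N.
Maximising: ∂π_N/∂q_N = 311/2 - 2q_N = 0, giving q_N = 311/4.
Then q_J = (291 - 2·(311/4))/4 = 271/8.
Price P = 329 - 2·(893/8) = 423/4.
Nimbus's profit: (423/4 - 28)·(311/4) = 6045.0625.

6045.06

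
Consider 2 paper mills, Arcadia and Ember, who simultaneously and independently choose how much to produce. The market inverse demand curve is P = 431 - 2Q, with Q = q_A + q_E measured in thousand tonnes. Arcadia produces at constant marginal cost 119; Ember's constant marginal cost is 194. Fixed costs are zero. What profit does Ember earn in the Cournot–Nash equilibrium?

Arcadia's profit: π_A = (431 - 2Q)q_A - (119q_A). Setting ∂π_A/∂q_A = 0: 312 - 4q_A - 2(q_E) = 0.
Ember's profit: π_E = (431 - 2Q)q_E - (194q_E). Setting ∂π_E/∂q_E = 0: 237 - 4q_E - 2(q_A) = 0.
So q_A = (312 - 2q_E)/4 and q_E = (237 - 2q_A)/4.
Substituting one into the other gives q_A = 129/2 and q_E = 27.
Price P = 431 - 2·(183/2) = 248.
Ember's profit: (248 - 194)·27 = 1458.

1458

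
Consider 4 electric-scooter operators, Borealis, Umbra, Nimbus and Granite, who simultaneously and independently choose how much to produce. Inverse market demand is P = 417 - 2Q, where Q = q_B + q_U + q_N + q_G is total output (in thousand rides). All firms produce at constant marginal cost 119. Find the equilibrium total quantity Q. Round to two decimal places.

119.20

Each firm earns π_i = (417 - 2Q)q_i - 119q_i.
First-order condition (treating rivals' output as given): 298 - 4q_i - 2·Σ_{j≠i} q_j = 0.
By symmetry each firm produces the same amount; substituting Σ_{j≠i} q_j = 3q_i yields q_i = 298/10 = 149/5.
Total output Q = 149/5 + 149/5 + 149/5 + 149/5 = 596/5.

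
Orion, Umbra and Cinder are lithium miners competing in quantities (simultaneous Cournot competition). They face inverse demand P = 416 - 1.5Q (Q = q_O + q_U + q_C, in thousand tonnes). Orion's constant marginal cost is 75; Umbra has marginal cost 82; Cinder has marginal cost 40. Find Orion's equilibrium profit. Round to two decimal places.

Orion's profit: π_O = (416 - 1.5Q)q_O - (75q_O). Setting ∂π_O/∂q_O = 0: 341 - 3q_O - (3/2)(q_U + q_C) = 0.
Umbra's profit: π_U = (416 - 1.5Q)q_U - (82q_U). Setting ∂π_U/∂q_U = 0: 334 - 3q_U - (3/2)(q_O + q_C) = 0.
Cinder's first-order condition: 376 - 3q_C - (3/2)(q_O + q_U) = 0.
Adding the 3 conditions: 1051 − 3Q − 3Q = 0, i.e. Q = 1051/6.
Back-substituting: q_O = (341 − 1051/4)/(3/2) = 313/6, q_U = (334 − 1051/4)/(3/2) = 95/2, q_C = (376 − 1051/4)/(3/2) = 151/2.
Price P = 416 - (3/2)·(1051/6) = 613/4.
Orion's profit: (613/4 - 75)·(313/6) = 4082.0417.

4082.04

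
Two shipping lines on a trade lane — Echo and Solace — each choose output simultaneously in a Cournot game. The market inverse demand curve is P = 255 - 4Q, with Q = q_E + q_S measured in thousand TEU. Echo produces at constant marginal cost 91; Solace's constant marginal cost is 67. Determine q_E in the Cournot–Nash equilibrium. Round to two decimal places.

11.67

Echo's profit: π_E = (255 - 4Q)q_E - (91q_E). Setting ∂π_E/∂q_E = 0: 164 - 8q_E - 4(q_S) = 0.
Solace's profit: π_S = (255 - 4Q)q_S - (67q_S). Setting ∂π_S/∂q_S = 0: 188 - 8q_S - 4(q_E) = 0.
Best responses: q_E = (164 - 4q_S)/8, q_S = (188 - 4q_E)/8.
Solving the pair: q_E = 35/3, q_S = 53/3.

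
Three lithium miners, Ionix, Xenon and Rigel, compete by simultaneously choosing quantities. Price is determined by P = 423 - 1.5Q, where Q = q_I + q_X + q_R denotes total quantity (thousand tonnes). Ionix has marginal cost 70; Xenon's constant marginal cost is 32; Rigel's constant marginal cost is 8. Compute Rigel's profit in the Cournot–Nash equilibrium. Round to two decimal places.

Ionix's profit: π_I = (423 - 1.5Q)q_I - (70q_I). Setting ∂π_I/∂q_I = 0: 353 - 3q_I - (3/2)(q_X + q_R) = 0.
Xenon's profit: π_X = (423 - 1.5Q)q_X - (32q_X). Setting ∂π_X/∂q_X = 0: 391 - 3q_X - (3/2)(q_I + q_R) = 0.
Rigel's profit: π_R = (423 - 1.5Q)q_R - (8q_R). Setting ∂π_R/∂q_R = 0: 415 - 3q_R - (3/2)(q_I + q_X) = 0.
Adding the 3 conditions: 1159 − 3Q − 3Q = 0, i.e. Q = 1159/6.
Back-substituting: q_I = (353 − 1159/4)/(3/2) = 253/6, q_X = (391 − 1159/4)/(3/2) = 135/2, q_R = (415 − 1159/4)/(3/2) = 167/2.
Price P = 423 - (3/2)·(1159/6) = 533/4.
Rigel's profit: (533/4 - 8)·(167/2) = 10458.3750.

10458.38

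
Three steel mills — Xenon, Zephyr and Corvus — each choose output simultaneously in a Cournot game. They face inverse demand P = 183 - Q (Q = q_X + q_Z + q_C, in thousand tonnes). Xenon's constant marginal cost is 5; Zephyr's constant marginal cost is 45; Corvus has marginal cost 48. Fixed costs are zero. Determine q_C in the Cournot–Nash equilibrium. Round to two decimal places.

Xenon's profit: π_X = (183 - Q)q_X - (5q_X). Setting ∂π_X/∂q_X = 0: 178 - 2q_X - (q_Z + q_C) = 0.
Zephyr's first-order condition: 138 - 2q_Z - (q_X + q_C) = 0.
Corvus's profit: π_C = (183 - Q)q_C - (48q_C). Setting ∂π_C/∂q_C = 0: 135 - 2q_C - (q_X + q_Z) = 0.
Adding the 3 conditions: 451 − 2Q − 2Q = 0, i.e. Q = 451/4.
Back-substituting: q_X = (178 − 451/4) = 261/4, q_Z = (138 − 451/4) = 101/4, q_C = (135 − 451/4) = 89/4.

22.25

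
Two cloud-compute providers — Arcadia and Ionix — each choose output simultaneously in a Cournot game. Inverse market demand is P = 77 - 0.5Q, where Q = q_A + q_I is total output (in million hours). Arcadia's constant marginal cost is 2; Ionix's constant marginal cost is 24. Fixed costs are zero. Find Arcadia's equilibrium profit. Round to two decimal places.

2090.89

Arcadia's profit: π_A = (77 - 0.5Q)q_A - (2q_A). Setting ∂π_A/∂q_A = 0: 75 - q_A - (1/2)(q_I) = 0.
Ionix's first-order condition: 53 - q_I - (1/2)(q_A) = 0.
Best responses: q_A = (75 - (1/2)q_I), q_I = (53 - (1/2)q_A).
Solving the pair: q_A = 194/3, q_I = 62/3.
Price P = 77 - (1/2)·(256/3) = 103/3.
Arcadia's profit: (103/3 - 2)·(194/3) = 2090.8889.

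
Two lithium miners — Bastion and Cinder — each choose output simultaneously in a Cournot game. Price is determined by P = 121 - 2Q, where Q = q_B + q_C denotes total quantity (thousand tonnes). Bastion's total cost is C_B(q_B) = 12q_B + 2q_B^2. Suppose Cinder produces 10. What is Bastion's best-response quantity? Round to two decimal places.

With the rival's output fixed at 10, Bastion's profit is π_B = (121 - 2·10 - 2q_B)q_B - (12q_B + 2q_B²) = (101 - 2q_B)q_B - (12q_B + 2q_B²).
∂π_B/∂q_B = 89 - 8q_B = 0, so q_B = 89/8.

11.13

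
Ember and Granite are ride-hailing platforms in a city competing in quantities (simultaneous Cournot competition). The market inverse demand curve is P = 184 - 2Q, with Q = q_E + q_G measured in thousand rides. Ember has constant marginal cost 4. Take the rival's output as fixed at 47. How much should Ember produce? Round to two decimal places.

With the rival's output fixed at 47, Ember's profit is π_E = (184 - 2·47 - 2q_E)q_E - (4q_E) = (90 - 2q_E)q_E - (4q_E).
∂π_E/∂q_E = 86 - 4q_E = 0, so q_E = 43/2.

21.50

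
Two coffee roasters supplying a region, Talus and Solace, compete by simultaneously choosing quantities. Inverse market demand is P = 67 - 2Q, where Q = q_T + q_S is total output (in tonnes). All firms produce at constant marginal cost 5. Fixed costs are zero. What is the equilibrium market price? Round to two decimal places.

A representative firm's profit is π_i = q_i(67 - 2Q) - 5q_i.
First-order condition (treating rivals' output as given): 62 - 4q_i - 2q_j = 0.
With identical firms every q_j equals q_i, so q_j = q_i and 62 = 6q_i, giving q_i = 31/3.
Total output Q = 62/3, so price P = 67 - 2·(62/3) = 77/3.

25.67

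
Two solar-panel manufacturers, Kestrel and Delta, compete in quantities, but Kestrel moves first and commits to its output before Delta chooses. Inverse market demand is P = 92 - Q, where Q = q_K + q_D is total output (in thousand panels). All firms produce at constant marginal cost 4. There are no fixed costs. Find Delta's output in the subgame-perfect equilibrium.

Solve by backward induction. Given q_K, the follower Delta maximises π_D = (92 - q_K - q_D)q_D - 4q_D.
Follower FOC: 88 - q_K - 2q_D = 0, so q_D(q_K) = (88 - q_K)/2.
The leader anticipates this reaction. Substituting into P = 92 - Q gives P = 48 - (1/2)q_K, so π_K = (48 - (1/2)q_K)q_K - 4q_K.
Maximising: ∂π_K/∂q_K = 44 - q_K = 0, giving q_K = 44.
Then q_D = (88 - 44)/2 = 22.

22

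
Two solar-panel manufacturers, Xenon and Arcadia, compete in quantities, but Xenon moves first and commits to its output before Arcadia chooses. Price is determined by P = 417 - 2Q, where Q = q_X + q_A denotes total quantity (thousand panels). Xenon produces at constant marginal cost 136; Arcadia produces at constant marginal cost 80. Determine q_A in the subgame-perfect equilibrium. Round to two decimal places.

56.13

The follower Arcadia best-responds to any q_X: π_A = (417 - 2Q)q_A - 80q_A.
∂π_A/∂q_A = 337 - 2q_X - 4q_A = 0 gives the reaction function q_A = (337 - 2q_X)/4.
The leader anticipates this reaction. Substituting into P = 417 - 2Q gives P = 497/2 - q_X, so π_X = (497/2 - q_X)q_X - 136q_X.
The leader's first-order condition 225/2 - 2q_X = 0 yields q_X = 225/4.
Then q_A = (337 - 2·(225/4))/4 = 449/8.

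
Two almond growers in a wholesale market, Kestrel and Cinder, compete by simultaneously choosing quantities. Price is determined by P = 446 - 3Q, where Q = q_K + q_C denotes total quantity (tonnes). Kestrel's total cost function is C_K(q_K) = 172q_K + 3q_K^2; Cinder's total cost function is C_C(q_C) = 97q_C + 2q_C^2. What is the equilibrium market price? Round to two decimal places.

Kestrel's profit: π_K = (446 - 3Q)q_K - (172q_K + 3q_K²). Setting ∂π_K/∂q_K = 0: 274 - 12q_K - 3(q_C) = 0.
Cinder's first-order condition: 349 - 10q_C - 3(q_K) = 0.
Rearranging gives the reaction functions q_K = (274 - 3q_C)/12 and q_C = (349 - 3q_K)/10.
Solving the pair: q_K = 1693/111, q_C = 1122/37.
Total output Q = 45.5766, so price P = 446 - 3·45.5766 = 309.2703.

309.27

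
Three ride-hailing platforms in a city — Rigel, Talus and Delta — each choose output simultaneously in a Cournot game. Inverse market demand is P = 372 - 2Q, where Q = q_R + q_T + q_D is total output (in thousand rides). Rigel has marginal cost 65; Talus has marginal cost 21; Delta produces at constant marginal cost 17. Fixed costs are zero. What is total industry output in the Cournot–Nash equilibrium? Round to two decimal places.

126.63

Rigel's profit: π_R = (372 - 2Q)q_R - (65q_R). Setting ∂π_R/∂q_R = 0: 307 - 4q_R - 2(q_T + q_D) = 0.
Talus's profit: π_T = (372 - 2Q)q_T - (21q_T). Setting ∂π_T/∂q_T = 0: 351 - 4q_T - 2(q_R + q_D) = 0.
Delta's profit: π_D = (372 - 2Q)q_D - (17q_D). Setting ∂π_D/∂q_D = 0: 355 - 4q_D - 2(q_R + q_T) = 0.
Summing all 3 equations gives 1013 − 8Q = 0, hence Q = 1013/8.
Back-substituting: q_R = (307 − 1013/4)/2 = 215/8, q_T = (351 − 1013/4)/2 = 391/8, q_D = (355 − 1013/4)/2 = 407/8.
Total output Q = 215/8 + 391/8 + 407/8 = 1013/8.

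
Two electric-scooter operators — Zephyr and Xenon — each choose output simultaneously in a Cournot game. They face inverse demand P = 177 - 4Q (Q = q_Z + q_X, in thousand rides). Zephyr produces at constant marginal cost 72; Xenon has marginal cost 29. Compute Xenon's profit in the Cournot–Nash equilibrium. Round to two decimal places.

1013.36

Zephyr's profit: π_Z = (177 - 4Q)q_Z - (72q_Z). Setting ∂π_Z/∂q_Z = 0: 105 - 8q_Z - 4(q_X) = 0.
Xenon's profit: π_X = (177 - 4Q)q_X - (29q_X). Setting ∂π_X/∂q_X = 0: 148 - 8q_X - 4(q_Z) = 0.
Best responses: q_Z = (105 - 4q_X)/8, q_X = (148 - 4q_Z)/8.
Substituting one into the other gives q_Z = 31/6 and q_X = 191/12.
Price P = 177 - 4·(253/12) = 278/3.
Xenon's profit: (278/3 - 29)·(191/12) = 1013.3611.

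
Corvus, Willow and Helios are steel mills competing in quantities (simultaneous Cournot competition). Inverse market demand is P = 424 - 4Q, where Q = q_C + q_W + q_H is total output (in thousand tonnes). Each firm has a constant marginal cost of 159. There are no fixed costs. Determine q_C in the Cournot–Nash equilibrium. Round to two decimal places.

Each firm earns π_i = (424 - 4Q)q_i - 159q_i.
Setting ∂π_i/∂q_i = 0 with rivals' quantities fixed: 265 - 8q_i - 4·Σ_{j≠i} q_j = 0.
By symmetry each firm produces the same amount; substituting Σ_{j≠i} q_j = 2q_i yields q_i = 265/16.

16.56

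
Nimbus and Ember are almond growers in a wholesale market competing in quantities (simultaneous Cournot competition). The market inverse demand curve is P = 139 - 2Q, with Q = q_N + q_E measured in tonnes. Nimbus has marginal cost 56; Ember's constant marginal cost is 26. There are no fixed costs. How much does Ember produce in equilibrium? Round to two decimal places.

Nimbus's profit: π_N = (139 - 2Q)q_N - (56q_N). Setting ∂π_N/∂q_N = 0: 83 - 4q_N - 2(q_E) = 0.
Ember's first-order condition: 113 - 4q_E - 2(q_N) = 0.
Best responses: q_N = (83 - 2q_E)/4, q_E = (113 - 2q_N)/4.
Substituting one into the other gives q_N = 53/6 and q_E = 143/6.

23.83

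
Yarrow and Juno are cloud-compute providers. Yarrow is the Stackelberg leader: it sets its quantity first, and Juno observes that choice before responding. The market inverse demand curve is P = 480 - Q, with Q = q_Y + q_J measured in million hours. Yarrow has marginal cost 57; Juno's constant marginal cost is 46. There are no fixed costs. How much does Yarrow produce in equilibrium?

Solve by backward induction. Given q_Y, the follower Juno maximises π_J = (480 - q_Y - q_J)q_J - 46q_J.
Follower FOC: 434 - q_Y - 2q_J = 0, so q_J(q_Y) = (434 - q_Y)/2.
Yarrow substitutes q_J(q_Y) into its own profit: π_Y = q_Y(480 - q_Y - (434 - q_Y)/2) - 57q_Y = (263 - (1/2)q_Y)q_Y - 57q_Y.
Leader FOC: 206 - q_Y = 0, so q_Y = 206.
Then q_J = (434 - 206)/2 = 114.

206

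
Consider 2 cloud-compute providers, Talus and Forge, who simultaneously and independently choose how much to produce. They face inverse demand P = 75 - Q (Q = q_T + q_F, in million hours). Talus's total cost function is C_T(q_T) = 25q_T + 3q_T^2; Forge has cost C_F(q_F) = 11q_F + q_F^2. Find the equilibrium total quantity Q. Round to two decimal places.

Talus's profit: π_T = (75 - Q)q_T - (25q_T + 3q_T²). Setting ∂π_T/∂q_T = 0: 50 - 8q_T - (q_F) = 0.
Forge's first-order condition: 64 - 4q_F - (q_T) = 0.
So q_T = (50 - q_F)/8 and q_F = (64 - q_T)/4.
Solving the pair: q_T = 136/31, q_F = 462/31.
Total output Q = 136/31 + 462/31 = 598/31.

19.29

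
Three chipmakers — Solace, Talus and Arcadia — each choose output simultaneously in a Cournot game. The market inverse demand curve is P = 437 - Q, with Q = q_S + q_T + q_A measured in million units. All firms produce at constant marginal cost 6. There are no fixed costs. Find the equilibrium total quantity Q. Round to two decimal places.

A representative firm's profit is π_i = q_i(437 - Q) - 6q_i.
First-order condition (treating rivals' output as given): 431 - 2q_i - Σ_{j≠i} q_j = 0.
With identical firms every q_j equals q_i, so Σ_{j≠i} q_j = 2q_i and 431 = 4q_i, giving q_i = 431/4.
Total output Q = 431/4 + 431/4 + 431/4 = 1293/4.

323.25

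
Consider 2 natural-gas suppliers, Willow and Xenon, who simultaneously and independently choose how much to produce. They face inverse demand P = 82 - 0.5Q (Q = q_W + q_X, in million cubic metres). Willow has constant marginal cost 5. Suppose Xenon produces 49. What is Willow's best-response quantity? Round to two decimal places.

With the rival's output fixed at 49, Willow's profit is π_W = (82 - (1/2)·49 - (1/2)q_W)q_W - (5q_W) = (115/2 - (1/2)q_W)q_W - (5q_W).
∂π_W/∂q_W = 105/2 - q_W = 0, so q_W = 105/2.

52.50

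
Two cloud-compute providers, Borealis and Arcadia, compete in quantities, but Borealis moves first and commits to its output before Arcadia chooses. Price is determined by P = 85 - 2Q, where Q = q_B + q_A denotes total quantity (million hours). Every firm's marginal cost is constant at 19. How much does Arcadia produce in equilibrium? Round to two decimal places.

8.25

The follower Arcadia best-responds to any q_B: π_A = (85 - 2Q)q_A - 19q_A.
Follower FOC: 66 - 2q_B - 4q_A = 0, so q_A(q_B) = (66 - 2q_B)/4.
Borealis substitutes q_A(q_B) into its own profit: π_B = q_B(85 - 2q_B - (66 - 2q_B)/2) - 19q_B = (52 - q_B)q_B - 19q_B.
The leader's first-order condition 33 - 2q_B = 0 yields q_B = 33/2.
Then q_A = (66 - 2·(33/2))/4 = 33/4.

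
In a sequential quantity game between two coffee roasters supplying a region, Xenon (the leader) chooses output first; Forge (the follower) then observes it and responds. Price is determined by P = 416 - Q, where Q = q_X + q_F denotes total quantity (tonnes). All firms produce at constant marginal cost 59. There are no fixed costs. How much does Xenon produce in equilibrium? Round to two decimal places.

Solve by backward induction. Given q_X, the follower Forge maximises π_F = (416 - q_X - q_F)q_F - 59q_F.
Setting the follower's marginal profit to zero, 357 - q_X - 2q_F = 0, i.e. q_F = (357 - q_X)/2.
Xenon substitutes q_F(q_X) into its own profit: π_X = q_X(416 - q_X - (357 - q_X)/2) - 59q_X = (475/2 - (1/2)q_X)q_X - 59q_X.
Maximising: ∂π_X/∂q_X = 357/2 - q_X = 0, giving q_X = 357/2.
Then q_F = (357 - 357/2)/2 = 357/4.

178.50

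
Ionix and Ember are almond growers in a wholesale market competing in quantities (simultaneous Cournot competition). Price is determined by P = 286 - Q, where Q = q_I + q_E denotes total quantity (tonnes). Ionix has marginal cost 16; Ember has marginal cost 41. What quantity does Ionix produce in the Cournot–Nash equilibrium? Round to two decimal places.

Ionix's profit: π_I = (286 - Q)q_I - (16q_I). Setting ∂π_I/∂q_I = 0: 270 - 2q_I - (q_E) = 0.
Ember's first-order condition: 245 - 2q_E - (q_I) = 0.
Rearranging gives the reaction functions q_I = (270 - q_E)/2 and q_E = (245 - q_I)/2.
Substituting one into the other gives q_I = 295/3 and q_E = 220/3.

98.33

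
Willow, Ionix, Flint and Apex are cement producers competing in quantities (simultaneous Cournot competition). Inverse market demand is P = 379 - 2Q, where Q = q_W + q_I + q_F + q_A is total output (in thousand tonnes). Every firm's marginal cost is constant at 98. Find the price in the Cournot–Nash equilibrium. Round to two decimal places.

Each firm earns π_i = (379 - 2Q)q_i - 98q_i.
First-order condition (treating rivals' output as given): 281 - 4q_i - 2·Σ_{j≠i} q_j = 0.
By symmetry each firm produces the same amount; substituting Σ_{j≠i} q_j = 3q_i yields q_i = 281/10.
Total output Q = 562/5, so price P = 379 - 2·(562/5) = 771/5.

154.20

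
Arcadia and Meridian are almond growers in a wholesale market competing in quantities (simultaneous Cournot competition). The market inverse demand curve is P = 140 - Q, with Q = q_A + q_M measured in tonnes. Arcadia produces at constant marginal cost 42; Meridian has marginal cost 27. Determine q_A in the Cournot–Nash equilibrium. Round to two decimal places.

Arcadia's profit: π_A = (140 - Q)q_A - (42q_A). Setting ∂π_A/∂q_A = 0: 98 - 2q_A - (q_M) = 0.
Meridian's profit: π_M = (140 - Q)q_M - (27q_M). Setting ∂π_M/∂q_M = 0: 113 - 2q_M - (q_A) = 0.
So q_A = (98 - q_M)/2 and q_M = (113 - q_A)/2.
Substituting one into the other gives q_A = 83/3 and q_M = 128/3.

27.67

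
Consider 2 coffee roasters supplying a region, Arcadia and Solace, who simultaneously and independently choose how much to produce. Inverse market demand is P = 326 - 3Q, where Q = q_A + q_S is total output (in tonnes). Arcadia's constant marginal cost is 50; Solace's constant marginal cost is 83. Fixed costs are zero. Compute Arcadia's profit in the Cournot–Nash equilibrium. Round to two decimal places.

3536.33

Arcadia's profit: π_A = (326 - 3Q)q_A - (50q_A). Setting ∂π_A/∂q_A = 0: 276 - 6q_A - 3(q_S) = 0.
Solace's first-order condition: 243 - 6q_S - 3(q_A) = 0.
Rearranging gives the reaction functions q_A = (276 - 3q_S)/6 and q_S = (243 - 3q_A)/6.
Substituting one into the other gives q_A = 103/3 and q_S = 70/3.
Price P = 326 - 3·(173/3) = 153.
Arcadia's profit: (153 - 50)·(103/3) = 3536.3333.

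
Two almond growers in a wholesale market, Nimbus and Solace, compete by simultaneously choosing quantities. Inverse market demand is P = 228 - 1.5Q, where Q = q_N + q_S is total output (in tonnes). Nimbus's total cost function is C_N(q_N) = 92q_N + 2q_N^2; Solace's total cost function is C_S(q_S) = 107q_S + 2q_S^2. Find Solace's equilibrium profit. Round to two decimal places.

662.10

Nimbus's profit: π_N = (228 - 1.5Q)q_N - (92q_N + 2q_N²). Setting ∂π_N/∂q_N = 0: 136 - 7q_N - (3/2)(q_S) = 0.
Solace's profit: π_S = (228 - 1.5Q)q_S - (107q_S + 2q_S²). Setting ∂π_S/∂q_S = 0: 121 - 7q_S - (3/2)(q_N) = 0.
Best responses: q_N = (136 - (3/2)q_S)/7, q_S = (121 - (3/2)q_N)/7.
Solving the pair: q_N = 16.4813, q_S = 13.7540.
Price P = 228 - (3/2)·(514/17) = 182.6471.
Solace's profit: 182.6471·13.7540 - 107·13.7540 - 2·13.7540² = 662.1048.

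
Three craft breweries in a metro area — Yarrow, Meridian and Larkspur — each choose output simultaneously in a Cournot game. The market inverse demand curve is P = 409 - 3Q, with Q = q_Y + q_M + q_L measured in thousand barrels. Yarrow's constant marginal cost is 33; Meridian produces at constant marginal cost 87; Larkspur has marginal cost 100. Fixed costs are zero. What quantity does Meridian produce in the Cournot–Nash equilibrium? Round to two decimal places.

Yarrow's profit: π_Y = (409 - 3Q)q_Y - (33q_Y). Setting ∂π_Y/∂q_Y = 0: 376 - 6q_Y - 3(q_M + q_L) = 0.
Meridian's profit: π_M = (409 - 3Q)q_M - (87q_M). Setting ∂π_M/∂q_M = 0: 322 - 6q_M - 3(q_Y + q_L) = 0.
Larkspur's first-order condition: 309 - 6q_L - 3(q_Y + q_M) = 0.
Summing all 3 equations gives 1007 − 12Q = 0, hence Q = 1007/12.
Back-substituting: q_Y = (376 − 1007/4)/3 = 497/12, q_M = (322 − 1007/4)/3 = 281/12, q_L = (309 − 1007/4)/3 = 229/12.

23.42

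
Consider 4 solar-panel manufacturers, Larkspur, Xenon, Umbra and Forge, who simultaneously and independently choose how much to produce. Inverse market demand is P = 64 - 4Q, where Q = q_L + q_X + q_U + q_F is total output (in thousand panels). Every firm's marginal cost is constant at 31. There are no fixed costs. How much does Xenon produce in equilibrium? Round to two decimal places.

A representative firm's profit is π_i = q_i(64 - 4Q) - 31q_i.
First-order condition (treating rivals' output as given): 33 - 8q_i - 4·Σ_{j≠i} q_j = 0.
With identical firms every q_j equals q_i, so Σ_{j≠i} q_j = 3q_i and 33 = 20q_i, giving q_i = 33/20.

1.65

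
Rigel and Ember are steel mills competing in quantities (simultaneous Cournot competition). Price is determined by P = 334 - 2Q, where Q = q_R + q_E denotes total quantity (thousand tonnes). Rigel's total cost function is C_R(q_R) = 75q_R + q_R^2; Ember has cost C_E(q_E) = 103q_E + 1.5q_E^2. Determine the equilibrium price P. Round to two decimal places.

217.21

Rigel's profit: π_R = (334 - 2Q)q_R - (75q_R + q_R²). Setting ∂π_R/∂q_R = 0: 259 - 6q_R - 2(q_E) = 0.
Ember's first-order condition: 231 - 7q_E - 2(q_R) = 0.
Best responses: q_R = (259 - 2q_E)/6, q_E = (231 - 2q_R)/7.
Solving the pair: q_R = 1351/38, q_E = 434/19.
Total output Q = 58.3947, so price P = 334 - 2·58.3947 = 217.2105.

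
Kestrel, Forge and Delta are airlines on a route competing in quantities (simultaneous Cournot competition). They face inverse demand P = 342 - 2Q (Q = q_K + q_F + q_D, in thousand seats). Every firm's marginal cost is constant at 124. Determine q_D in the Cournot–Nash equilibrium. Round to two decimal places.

A representative firm's profit is π_i = q_i(342 - 2Q) - 124q_i.
Setting ∂π_i/∂q_i = 0 with rivals' quantities fixed: 218 - 4q_i - 2·Σ_{j≠i} q_j = 0.
By symmetry each firm produces the same amount; substituting Σ_{j≠i} q_j = 2q_i yields q_i = 218/8 = 109/4.

27.25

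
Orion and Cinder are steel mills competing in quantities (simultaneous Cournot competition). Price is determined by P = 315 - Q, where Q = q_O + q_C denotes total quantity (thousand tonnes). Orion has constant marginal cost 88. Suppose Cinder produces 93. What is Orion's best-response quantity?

67

With the rival's output fixed at 93, Orion's profit is π_O = (315 - 93 - q_O)q_O - (88q_O) = (222 - q_O)q_O - (88q_O).
∂π_O/∂q_O = 134 - 2q_O = 0, so q_O = 67.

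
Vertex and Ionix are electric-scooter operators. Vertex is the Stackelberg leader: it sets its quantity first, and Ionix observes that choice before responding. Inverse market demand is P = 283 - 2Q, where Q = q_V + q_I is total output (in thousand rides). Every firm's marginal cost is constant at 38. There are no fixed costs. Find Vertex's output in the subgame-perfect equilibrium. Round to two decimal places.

61.25

The follower Ionix best-responds to any q_V: π_I = (283 - 2Q)q_I - 38q_I.
Setting the follower's marginal profit to zero, 245 - 2q_V - 4q_I = 0, i.e. q_I = (245 - 2q_V)/4.
The leader anticipates this reaction. Substituting into P = 283 - 2Q gives P = 321/2 - q_V, so π_V = (321/2 - q_V)q_V - 38q_V.
The leader's first-order condition 245/2 - 2q_V = 0 yields q_V = 245/4.
Then q_I = (245 - 2·(245/4))/4 = 245/8.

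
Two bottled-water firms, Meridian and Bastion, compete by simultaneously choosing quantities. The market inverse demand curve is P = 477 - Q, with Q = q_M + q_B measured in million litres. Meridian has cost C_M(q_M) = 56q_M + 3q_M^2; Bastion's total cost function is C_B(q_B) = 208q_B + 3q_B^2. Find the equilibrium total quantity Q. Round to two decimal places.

76.67

Meridian's profit: π_M = (477 - Q)q_M - (56q_M + 3q_M²). Setting ∂π_M/∂q_M = 0: 421 - 8q_M - (q_B) = 0.
Bastion's profit: π_B = (477 - Q)q_B - (208q_B + 3q_B²). Setting ∂π_B/∂q_B = 0: 269 - 8q_B - (q_M) = 0.
So q_M = (421 - q_B)/8 and q_B = (269 - q_M)/8.
Solving the pair: q_M = 1033/21, q_B = 577/21.
Total output Q = 1033/21 + 577/21 = 230/3.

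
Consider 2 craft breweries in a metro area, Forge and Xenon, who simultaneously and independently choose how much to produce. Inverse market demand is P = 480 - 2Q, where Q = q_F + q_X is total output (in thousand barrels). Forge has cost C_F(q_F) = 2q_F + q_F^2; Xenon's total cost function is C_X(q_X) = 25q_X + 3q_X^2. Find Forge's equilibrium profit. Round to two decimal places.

Forge's profit: π_F = (480 - 2Q)q_F - (2q_F + q_F²). Setting ∂π_F/∂q_F = 0: 478 - 6q_F - 2(q_X) = 0.
Xenon's first-order condition: 455 - 10q_X - 2(q_F) = 0.
Rearranging gives the reaction functions q_F = (478 - 2q_X)/6 and q_X = (455 - 2q_F)/10.
Solving the pair: q_F = 1935/28, q_X = 887/28.
Price P = 480 - 2·(1411/14) = 1949/7.
Forge's profit: (1949/7)·(1935/28) - 2·(1935/28) - (1935/28)² = 14327.3916.

14327.39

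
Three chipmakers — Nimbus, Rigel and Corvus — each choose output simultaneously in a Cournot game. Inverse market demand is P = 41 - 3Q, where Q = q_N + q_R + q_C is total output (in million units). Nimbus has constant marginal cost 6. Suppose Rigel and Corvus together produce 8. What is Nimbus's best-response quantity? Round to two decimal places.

1.83

With rivals' combined output fixed at 8, Nimbus's profit is π_N = (41 - 3·8 - 3q_N)q_N - (6q_N) = (17 - 3q_N)q_N - (6q_N).
∂π_N/∂q_N = 11 - 6q_N = 0, so q_N = 11/6.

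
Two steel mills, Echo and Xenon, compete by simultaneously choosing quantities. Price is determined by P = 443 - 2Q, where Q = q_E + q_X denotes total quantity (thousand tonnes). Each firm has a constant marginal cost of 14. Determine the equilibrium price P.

Each firm earns π_i = (443 - 2Q)q_i - 14q_i.
First-order condition (treating rivals' output as given): 429 - 4q_i - 2q_j = 0.
With identical firms every q_j equals q_i, so q_j = q_i and 429 = 6q_i, giving q_i = 143/2.
Total output Q = 143, so price P = 443 - 2·143 = 157.

157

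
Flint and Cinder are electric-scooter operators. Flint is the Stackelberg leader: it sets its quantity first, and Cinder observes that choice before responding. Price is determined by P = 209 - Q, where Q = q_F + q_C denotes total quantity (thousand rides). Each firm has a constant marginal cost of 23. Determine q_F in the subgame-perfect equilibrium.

The follower Cinder best-responds to any q_F: π_C = (209 - Q)q_C - 23q_C.
∂π_C/∂q_C = 186 - q_F - 2q_C = 0 gives the reaction function q_C = (186 - q_F)/2.
The leader anticipates this reaction. Substituting into P = 209 - Q gives P = 116 - (1/2)q_F, so π_F = (116 - (1/2)q_F)q_F - 23q_F.
Leader FOC: 93 - q_F = 0, so q_F = 93.
Then q_C = (186 - 93)/2 = 93/2.

93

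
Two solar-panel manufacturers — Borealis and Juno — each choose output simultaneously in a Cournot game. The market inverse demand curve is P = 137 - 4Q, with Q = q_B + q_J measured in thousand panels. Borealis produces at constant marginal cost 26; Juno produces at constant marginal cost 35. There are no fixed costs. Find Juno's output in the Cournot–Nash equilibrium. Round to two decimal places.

7.75

Borealis's profit: π_B = (137 - 4Q)q_B - (26q_B). Setting ∂π_B/∂q_B = 0: 111 - 8q_B - 4(q_J) = 0.
Juno's profit: π_J = (137 - 4Q)q_J - (35q_J). Setting ∂π_J/∂q_J = 0: 102 - 8q_J - 4(q_B) = 0.
Rearranging gives the reaction functions q_B = (111 - 4q_J)/8 and q_J = (102 - 4q_B)/8.
Solving the pair: q_B = 10, q_J = 31/4.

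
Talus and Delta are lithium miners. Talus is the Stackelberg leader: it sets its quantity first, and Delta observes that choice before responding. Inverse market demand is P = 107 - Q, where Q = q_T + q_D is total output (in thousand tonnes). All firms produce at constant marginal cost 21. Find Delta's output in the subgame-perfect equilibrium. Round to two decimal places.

Solve by backward induction. Given q_T, the follower Delta maximises π_D = (107 - q_T - q_D)q_D - 21q_D.
Follower FOC: 86 - q_T - 2q_D = 0, so q_D(q_T) = (86 - q_T)/2.
Talus substitutes q_D(q_T) into its own profit: π_T = q_T(107 - q_T - (86 - q_T)/2) - 21q_T = (64 - (1/2)q_T)q_T - 21q_T.
Leader FOC: 43 - q_T = 0, so q_T = 43.
Then q_D = (86 - 43)/2 = 43/2.

21.50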